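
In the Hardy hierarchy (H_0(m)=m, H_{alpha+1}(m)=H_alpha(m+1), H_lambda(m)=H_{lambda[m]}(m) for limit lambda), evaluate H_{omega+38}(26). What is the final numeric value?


H_{omega+38}(26):
Unwind the 38 successor steps: H_{omega+38}(26) = H_omega(26+38) = H_omega(64).
H_omega(m) = H_m(m) = m + m = 2m.
Result = 2 * 64 = 128

128


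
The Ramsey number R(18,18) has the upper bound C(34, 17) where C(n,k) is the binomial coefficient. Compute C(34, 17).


R(18,18) <= C(18+18-2, 18-1) = C(34, 17)
C(34, 17) = 34! / (17! * 17!)
= 2333606220

2333606220


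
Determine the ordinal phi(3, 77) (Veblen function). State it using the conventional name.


phi(3, 77):
phi(3, beta) = eta_beta (the beta-th eta number, fixed point of zeta).
phi(3, 77) = eta_77

eta_77


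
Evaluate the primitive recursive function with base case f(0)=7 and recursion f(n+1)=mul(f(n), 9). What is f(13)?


f(0) = 7
f(1) = mul(f(0), 9) = mul(7, 9) = 63
f(2) = mul(f(1), 9) = mul(63, 9) = 567
f(3) = mul(f(2), 9) = mul(567, 9) = 5103
f(4) = mul(f(3), 9) = mul(5103, 9) = 45927
f(5) = mul(f(4), 9) = mul(45927, 9) = 413343
f(6) = mul(f(5), 9) = mul(413343, 9) = 3720087
f(7) = mul(f(6), 9) = mul(3720087, 9) = 33480783
f(8) = mul(f(7), 9) = mul(33480783, 9) = 301327047
f(9) = mul(f(8), 9) = mul(301327047, 9) = 2711943423
f(10) = mul(f(9), 9) = mul(2711943423, 9) = 24407490807
f(11) = mul(f(10), 9) = mul(24407490807, 9) = 219667417263
f(12) = mul(f(11), 9) = mul(219667417263, 9) = 1977006755367
f(13) = mul(f(12), 9) = mul(1977006755367, 9) = 17793060798303


17793060798303


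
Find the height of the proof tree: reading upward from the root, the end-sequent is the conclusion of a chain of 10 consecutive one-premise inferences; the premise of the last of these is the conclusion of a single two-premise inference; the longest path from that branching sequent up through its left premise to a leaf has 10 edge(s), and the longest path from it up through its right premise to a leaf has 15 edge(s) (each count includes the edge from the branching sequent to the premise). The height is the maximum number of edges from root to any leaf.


Longest path through the left premise: 10 edges (measured from the branching sequent)
Longest path through the right premise: 15 edges
Height of the subtree rooted at the branching sequent: max(10, 15) = 15
The branching sequent sits 10 edges above the root (the chain of one-premise inferences), so height = 15 + 10 = 25

25


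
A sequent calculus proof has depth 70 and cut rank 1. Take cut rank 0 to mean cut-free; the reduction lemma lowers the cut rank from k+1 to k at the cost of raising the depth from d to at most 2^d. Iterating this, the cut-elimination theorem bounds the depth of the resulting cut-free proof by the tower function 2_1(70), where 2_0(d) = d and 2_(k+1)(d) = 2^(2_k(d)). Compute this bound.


Each rank reduction sends depth d to at most 2^d; cut rank r needs r reductions.
2_0(70) = 70
2_1(70) = 2^70 = 1180591620717411303424
Cut-free depth bound = 1180591620717411303424

1180591620717411303424


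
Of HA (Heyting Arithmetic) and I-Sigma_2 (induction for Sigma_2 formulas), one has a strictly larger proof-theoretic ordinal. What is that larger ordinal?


Proof-theoretic ordinal of HA (Heyting Arithmetic): epsilon_0
Proof-theoretic ordinal of I-Sigma_2 (induction for Sigma_2 formulas): omega^(omega^omega)
Comparing: omega^(omega^omega) < epsilon_0.
The larger ordinal is epsilon_0 (from HA (Heyting Arithmetic)).

epsilon_0


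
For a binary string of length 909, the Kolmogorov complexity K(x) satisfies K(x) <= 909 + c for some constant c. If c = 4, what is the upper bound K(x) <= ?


K(x) <= |x| + c = 909 + 4 = 913

913


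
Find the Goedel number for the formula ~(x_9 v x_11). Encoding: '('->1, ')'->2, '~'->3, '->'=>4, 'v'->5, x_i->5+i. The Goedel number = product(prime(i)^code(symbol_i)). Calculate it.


Formula: ~(x_9 v x_11)
Symbol codes: [3, 1, 14, 5, 16, 2]
Primes: [2, 3, 5, 7, 11, 13]
p_1^3 = 2^3 = 8
p_2^1 = 3^1 = 3
p_3^14 = 5^14 = 6103515625
p_4^5 = 7^5 = 16807
p_5^16 = 11^16 = 45949729863572161
p_6^2 = 13^2 = 169
Product = 19118383529162502740868603515625000

19118383529162502740868603515625000


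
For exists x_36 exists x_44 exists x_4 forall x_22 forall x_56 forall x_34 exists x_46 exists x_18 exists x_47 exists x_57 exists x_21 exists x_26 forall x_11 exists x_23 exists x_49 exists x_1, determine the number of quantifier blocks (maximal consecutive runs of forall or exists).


Alternations = 4.
Blocks = alternations + 1 = 5

5


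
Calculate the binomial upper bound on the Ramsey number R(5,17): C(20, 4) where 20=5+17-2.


R(5,17) <= C(5+17-2, 5-1) = C(20, 4)
C(20, 4) = 20! / (4! * 16!)
= 4845

4845


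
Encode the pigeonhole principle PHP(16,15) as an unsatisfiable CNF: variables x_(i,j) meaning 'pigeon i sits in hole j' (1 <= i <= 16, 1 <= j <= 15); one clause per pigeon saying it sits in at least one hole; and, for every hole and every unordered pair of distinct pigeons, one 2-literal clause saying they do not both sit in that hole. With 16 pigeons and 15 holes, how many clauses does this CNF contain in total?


PHP(16,15): 16 pigeons, 15 holes, 16*15 = 240 variables.
- pigeon clauses: one per pigeon -> 16 clauses
- hole clauses: 15 holes * C(16,2) = 15 * 120 -> 1800 clauses
Total clauses = 16 + 1800 = 1816

1816


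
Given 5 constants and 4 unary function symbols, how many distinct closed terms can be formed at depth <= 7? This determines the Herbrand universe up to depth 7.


Herbrand terms by depth:
Depth 0: 5 constants
Depth 1: 20 new terms (running total: 25)
Depth 2: 80 new terms (running total: 105)
Depth 3: 320 new terms (running total: 425)
Depth 4: 1280 new terms (running total: 1705)
Depth 5: 5120 new terms (running total: 6825)
Depth 6: 20480 new terms (running total: 27305)
Depth 7: 81920 new terms (running total: 109225)
Total distinct ground terms = 109225

109225


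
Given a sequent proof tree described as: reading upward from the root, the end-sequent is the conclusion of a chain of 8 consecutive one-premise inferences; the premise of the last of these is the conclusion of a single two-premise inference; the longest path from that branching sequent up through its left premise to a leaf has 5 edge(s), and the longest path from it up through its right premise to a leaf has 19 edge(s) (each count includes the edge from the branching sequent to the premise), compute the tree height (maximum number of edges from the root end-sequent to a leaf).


Longest path through the left premise: 5 edges (measured from the branching sequent)
Longest path through the right premise: 19 edges
Height of the subtree rooted at the branching sequent: max(5, 19) = 19
The branching sequent sits 8 edges above the root (the chain of one-premise inferences), so height = 19 + 8 = 27

27


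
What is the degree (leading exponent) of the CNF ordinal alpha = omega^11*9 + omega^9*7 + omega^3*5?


CNF: omega^11*9 + omega^9*7 + omega^3*5
The leading term is omega^11*9, which has exponent 11.

11


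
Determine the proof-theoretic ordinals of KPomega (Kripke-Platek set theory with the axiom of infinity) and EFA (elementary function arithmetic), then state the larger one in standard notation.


Proof-theoretic ordinal of KPomega (Kripke-Platek set theory with the axiom of infinity): psi_0(epsilon_{Omega+1})
Proof-theoretic ordinal of EFA (elementary function arithmetic): omega^3
Comparing: omega^3 < psi_0(epsilon_{Omega+1}).
The larger ordinal is psi_0(epsilon_{Omega+1}) (from KPomega (Kripke-Platek set theory with the axiom of infinity)).

psi_0(epsilon_{Omega+1})


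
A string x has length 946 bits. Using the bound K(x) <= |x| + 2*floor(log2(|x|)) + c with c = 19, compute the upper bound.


floor(log2(946)) = 9
2 * 9 = 18
K(x) <= 946 + 18 + 19 = 983

983


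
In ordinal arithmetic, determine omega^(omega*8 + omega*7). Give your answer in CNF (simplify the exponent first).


omega^(omega*8 + omega*7):
Both terms of the exponent have the same exponent 1, so they merge: omega*8 + omega*7 = omega*(8+7) = omega*15.
omega raised to a CNF ordinal is a single CNF term: Result = omega^(omega*15)

omega^(omega*15)


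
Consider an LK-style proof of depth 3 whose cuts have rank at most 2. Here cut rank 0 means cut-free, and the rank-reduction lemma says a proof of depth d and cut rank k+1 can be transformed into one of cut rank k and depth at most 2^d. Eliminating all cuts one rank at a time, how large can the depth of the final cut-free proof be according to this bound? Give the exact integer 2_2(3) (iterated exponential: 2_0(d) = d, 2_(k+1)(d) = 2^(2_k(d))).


Each rank reduction sends depth d to at most 2^d; cut rank r needs r reductions.
2_0(3) = 3
2_1(3) = 2^3 = 8
2_2(3) = 2^8 = 256
Cut-free depth bound = 256

256


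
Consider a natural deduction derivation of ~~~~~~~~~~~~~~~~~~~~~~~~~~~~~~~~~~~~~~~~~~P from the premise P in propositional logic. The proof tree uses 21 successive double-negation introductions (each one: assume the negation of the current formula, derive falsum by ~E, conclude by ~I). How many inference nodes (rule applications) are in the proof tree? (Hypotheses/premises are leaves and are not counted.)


Each double-negation introduction (from C infer ~~C) uses 2 inference nodes: one ~E (C and ~C give falsum) and one ~I (discharge ~C).
21 double negations = 21 * 2 = 42 inference nodes.

42


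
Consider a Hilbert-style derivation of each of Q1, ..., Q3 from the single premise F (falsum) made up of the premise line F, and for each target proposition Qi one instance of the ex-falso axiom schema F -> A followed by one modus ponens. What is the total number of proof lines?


Ex falso, line by line:
- 1 premise line (F)
- 3 targets, each needing 1 axiom instance (F -> Qi) + 1 MP = 2 lines: 2 * 3 = 6
Total = 1 + 6 = 7 lines.

7


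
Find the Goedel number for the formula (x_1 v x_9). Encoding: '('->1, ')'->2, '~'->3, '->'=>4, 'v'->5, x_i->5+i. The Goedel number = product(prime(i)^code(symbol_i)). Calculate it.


Formula: (x_1 v x_9)
Symbol codes: [1, 6, 5, 14, 2]
Primes: [2, 3, 5, 7, 11]
p_1^1 = 2^1 = 2
p_2^6 = 3^6 = 729
p_3^5 = 5^5 = 3125
p_4^14 = 7^14 = 678223072849
p_5^2 = 11^2 = 121
Product = 373908618955859006250

373908618955859006250


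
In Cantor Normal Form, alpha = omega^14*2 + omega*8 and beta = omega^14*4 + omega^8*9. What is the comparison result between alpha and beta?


Compare term by term from highest exponent:
alpha = omega^14*2 + omega*8
beta = omega^14*4 + omega^8*9
Term 1: alpha has omega^14*2, beta has omega^14*4
Term 2: alpha has omega^1*8, beta has omega^8*9
Result: alpha < beta

alpha < beta


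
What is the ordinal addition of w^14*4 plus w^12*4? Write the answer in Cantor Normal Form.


Ordinal addition w^14*4 + w^12*4:
Leading exponent of alpha (14) > leading exponent of beta (12).
Since alpha's term has higher exponent than beta's leading term,
the sum is simply alpha followed by beta.
Result = w^14*4 + w^12*4

w^14*4 + w^12*4


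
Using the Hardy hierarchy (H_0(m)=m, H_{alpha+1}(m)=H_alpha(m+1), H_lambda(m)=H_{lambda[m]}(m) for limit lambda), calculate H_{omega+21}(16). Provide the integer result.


H_{omega+21}(16):
Unwind the 21 successor steps: H_{omega+21}(16) = H_omega(16+21) = H_omega(37).
H_omega(m) = H_m(m) = m + m = 2m.
Result = 2 * 37 = 74

74


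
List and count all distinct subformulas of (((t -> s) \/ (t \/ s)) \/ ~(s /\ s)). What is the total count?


Formula: (((t -> s) \/ (t \/ s)) \/ ~(s /\ s))
Subformulas found:
  1. s
  2. t
  3. (t \/ s)
  4. (s /\ s)
  5. (t -> s)
  6. ~(s /\ s)
  7. ((t -> s) \/ (t \/ s))
  8. (((t -> s) \/ (t \/ s)) \/ ~(s /\ s))
Total distinct subformulas = 8

8


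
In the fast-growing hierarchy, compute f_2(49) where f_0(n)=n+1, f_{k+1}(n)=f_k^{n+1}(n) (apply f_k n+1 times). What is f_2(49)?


f_2(49) = f_1^50(49)
f_1(m) = 2m + 1.
Iterating: f_1^k(n) = 2^k*(n+1) - 1.
f_2(49) = 2^50*(49+1) - 1 = 1125899906842624*50 - 1 = 56294995342131199

56294995342131199


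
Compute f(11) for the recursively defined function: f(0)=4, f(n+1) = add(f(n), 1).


f(0) = 4
f(1) = add(f(0), 1) = add(4, 1) = 5
f(2) = add(f(1), 1) = add(5, 1) = 6
f(3) = add(f(2), 1) = add(6, 1) = 7
f(4) = add(f(3), 1) = add(7, 1) = 8
f(5) = add(f(4), 1) = add(8, 1) = 9
f(6) = add(f(5), 1) = add(9, 1) = 10
f(7) = add(f(6), 1) = add(10, 1) = 11
f(8) = add(f(7), 1) = add(11, 1) = 12
f(9) = add(f(8), 1) = add(12, 1) = 13
f(10) = add(f(9), 1) = add(13, 1) = 14
f(11) = add(f(10), 1) = add(14, 1) = 15


15


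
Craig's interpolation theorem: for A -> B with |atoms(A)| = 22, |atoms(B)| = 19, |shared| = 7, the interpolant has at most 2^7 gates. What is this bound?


Shared atoms = 7
Craig interpolant size bound = 2^7
= 128

128


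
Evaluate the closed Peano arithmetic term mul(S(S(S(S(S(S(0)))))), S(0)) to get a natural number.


mul(S^6(0), S^1(0)):
S^6(0) = 6
S^1(0) = 1
6 * 1 = 6

6


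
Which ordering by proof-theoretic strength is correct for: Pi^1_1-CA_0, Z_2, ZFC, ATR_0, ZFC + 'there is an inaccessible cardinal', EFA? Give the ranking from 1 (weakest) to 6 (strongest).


Ordering by consistency strength:
1. EFA
2. ATR_0
3. Pi^1_1-CA_0
4. Z_2
5. ZFC
6. ZFC + 'there is an inaccessible cardinal'


Pi^1_1-CA_0=3, Z_2=4, ZFC=5, ATR_0=2, ZFC + 'there is an inaccessible cardinal'=6, EFA=1


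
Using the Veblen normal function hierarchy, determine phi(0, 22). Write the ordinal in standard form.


phi(0, 22):
phi(0, beta) = omega^beta by definition.
phi(0, 22) = omega^22

omega^22


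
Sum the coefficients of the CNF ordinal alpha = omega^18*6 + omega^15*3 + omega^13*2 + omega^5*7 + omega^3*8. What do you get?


CNF: omega^18*6 + omega^15*3 + omega^13*2 + omega^5*7 + omega^3*8
Coefficients: 6 + 3 + 2 + 7 + 8 = 26

26


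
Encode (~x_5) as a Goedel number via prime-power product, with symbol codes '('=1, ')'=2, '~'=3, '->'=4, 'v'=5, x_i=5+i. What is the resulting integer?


Formula: (~x_5)
Symbol codes: [1, 3, 10, 2]
Primes: [2, 3, 5, 7]
p_1^1 = 2^1 = 2
p_2^3 = 3^3 = 27
p_3^10 = 5^10 = 9765625
p_4^2 = 7^2 = 49
Product = 25839843750

25839843750


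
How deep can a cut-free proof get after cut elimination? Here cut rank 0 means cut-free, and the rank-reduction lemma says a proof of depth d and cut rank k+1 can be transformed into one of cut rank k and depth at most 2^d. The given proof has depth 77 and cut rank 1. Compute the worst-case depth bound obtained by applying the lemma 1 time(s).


Each rank reduction sends depth d to at most 2^d; cut rank r needs r reductions.
2_0(77) = 77
2_1(77) = 2^77 = 151115727451828646838272
Cut-free depth bound = 151115727451828646838272

151115727451828646838272


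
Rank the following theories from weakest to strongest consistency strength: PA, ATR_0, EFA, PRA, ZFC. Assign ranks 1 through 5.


Ordering by consistency strength:
1. EFA
2. PRA
3. PA
4. ATR_0
5. ZFC


PA=3, ATR_0=4, EFA=1, PRA=2, ZFC=5


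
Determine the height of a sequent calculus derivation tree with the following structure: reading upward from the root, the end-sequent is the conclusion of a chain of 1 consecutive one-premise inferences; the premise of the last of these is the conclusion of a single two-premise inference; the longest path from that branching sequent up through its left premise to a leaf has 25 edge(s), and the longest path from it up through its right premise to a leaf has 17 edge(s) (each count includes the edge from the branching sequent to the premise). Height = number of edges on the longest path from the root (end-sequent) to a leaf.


Longest path through the left premise: 25 edges (measured from the branching sequent)
Longest path through the right premise: 17 edges
Height of the subtree rooted at the branching sequent: max(25, 17) = 25
The branching sequent sits 1 edges above the root (the chain of one-premise inferences), so height = 25 + 1 = 26

26


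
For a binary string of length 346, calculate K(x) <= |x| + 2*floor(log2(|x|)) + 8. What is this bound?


floor(log2(346)) = 8
2 * 8 = 16
K(x) <= 346 + 16 + 8 = 370

370


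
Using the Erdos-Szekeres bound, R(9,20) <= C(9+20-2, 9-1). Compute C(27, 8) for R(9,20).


R(9,20) <= C(9+20-2, 9-1) = C(27, 8)
C(27, 8) = 27! / (8! * 19!)
= 2220075

2220075


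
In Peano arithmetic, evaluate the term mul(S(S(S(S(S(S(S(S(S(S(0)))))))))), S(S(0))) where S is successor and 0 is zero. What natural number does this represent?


mul(S^10(0), S^2(0)):
S^10(0) = 10
S^2(0) = 2
10 * 2 = 20

20


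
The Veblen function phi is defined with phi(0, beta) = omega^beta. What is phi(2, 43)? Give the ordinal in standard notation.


phi(2, 43):
phi(2, beta) = zeta_beta (the beta-th zeta number, fixed point of epsilon).
phi(2, 43) = zeta_43

zeta_43


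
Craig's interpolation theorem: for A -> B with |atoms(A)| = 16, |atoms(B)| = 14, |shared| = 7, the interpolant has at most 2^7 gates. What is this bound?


Shared atoms = 7
Craig interpolant size bound = 2^7
= 128

128


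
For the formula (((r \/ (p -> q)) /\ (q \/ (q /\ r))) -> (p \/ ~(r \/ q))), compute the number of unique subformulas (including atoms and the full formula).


Formula: (((r \/ (p -> q)) /\ (q \/ (q /\ r))) -> (p \/ ~(r \/ q)))
Subformulas found:
  1. q
  2. r
  3. p
  4. (r \/ q)
  5. (q /\ r)
  6. (p -> q)
  7. ~(r \/ q)
  8. (r \/ (p -> q))
  9. (q \/ (q /\ r))
  10. (p \/ ~(r \/ q))
  11. ((r \/ (p -> q)) /\ (q \/ (q /\ r)))
  12. (((r \/ (p -> q)) /\ (q \/ (q /\ r))) -> (p \/ ~(r \/ q)))
Total distinct subformulas = 12

12


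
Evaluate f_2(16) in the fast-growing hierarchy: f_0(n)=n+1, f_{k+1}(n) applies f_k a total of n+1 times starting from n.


f_2(16) = f_1^17(16)
f_1(m) = 2m + 1.
Iterating: f_1^k(n) = 2^k*(n+1) - 1.
f_2(16) = 2^17*(16+1) - 1 = 131072*17 - 1 = 2228223

2228223


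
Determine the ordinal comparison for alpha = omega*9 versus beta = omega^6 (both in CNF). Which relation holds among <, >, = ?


Compare term by term from highest exponent:
alpha = omega*9
beta = omega^6
Term 1: alpha has omega^1*9, beta has omega^6*1
Result: alpha < beta

alpha < beta


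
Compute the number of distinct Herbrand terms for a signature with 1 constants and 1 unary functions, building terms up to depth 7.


Herbrand terms by depth:
Depth 0: 1 constants
Depth 1: 1 new terms (running total: 2)
Depth 2: 1 new terms (running total: 3)
Depth 3: 1 new terms (running total: 4)
Depth 4: 1 new terms (running total: 5)
Depth 5: 1 new terms (running total: 6)
Depth 6: 1 new terms (running total: 7)
Depth 7: 1 new terms (running total: 8)
Total distinct ground terms = 8

8


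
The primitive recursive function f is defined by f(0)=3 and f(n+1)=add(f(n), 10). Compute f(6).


f(0) = 3
f(1) = add(f(0), 10) = add(3, 10) = 13
f(2) = add(f(1), 10) = add(13, 10) = 23
f(3) = add(f(2), 10) = add(23, 10) = 33
f(4) = add(f(3), 10) = add(33, 10) = 43
f(5) = add(f(4), 10) = add(43, 10) = 53
f(6) = add(f(5), 10) = add(53, 10) = 63


63


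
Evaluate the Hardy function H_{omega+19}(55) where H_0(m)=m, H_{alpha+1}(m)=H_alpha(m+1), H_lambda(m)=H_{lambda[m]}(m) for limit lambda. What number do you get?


H_{omega+19}(55):
Unwind the 19 successor steps: H_{omega+19}(55) = H_omega(55+19) = H_omega(74).
H_omega(m) = H_m(m) = m + m = 2m.
Result = 2 * 74 = 148

148


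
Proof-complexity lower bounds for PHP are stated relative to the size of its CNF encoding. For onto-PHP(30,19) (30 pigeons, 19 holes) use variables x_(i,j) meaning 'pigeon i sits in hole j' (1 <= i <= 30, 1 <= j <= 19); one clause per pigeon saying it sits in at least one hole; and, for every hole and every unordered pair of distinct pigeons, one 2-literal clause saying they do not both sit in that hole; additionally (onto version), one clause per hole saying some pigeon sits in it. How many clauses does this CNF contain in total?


onto-PHP(30,19): 30 pigeons, 19 holes, 30*19 = 570 variables.
- pigeon clauses: one per pigeon -> 30 clauses
- hole clauses: 19 holes * C(30,2) = 19 * 435 -> 8265 clauses
- onto clauses: one per hole -> 19 clauses
Total clauses = 30 + 8265 + 19 = 8314

8314


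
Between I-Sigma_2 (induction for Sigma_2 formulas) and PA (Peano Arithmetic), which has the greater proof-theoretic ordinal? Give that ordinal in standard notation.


Proof-theoretic ordinal of I-Sigma_2 (induction for Sigma_2 formulas): omega^(omega^omega)
Proof-theoretic ordinal of PA (Peano Arithmetic): epsilon_0
Comparing: omega^(omega^omega) < epsilon_0.
The larger ordinal is epsilon_0 (from PA (Peano Arithmetic)).

epsilon_0


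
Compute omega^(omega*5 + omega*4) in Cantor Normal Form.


omega^(omega*5 + omega*4):
Both terms of the exponent have the same exponent 1, so they merge: omega*5 + omega*4 = omega*(5+4) = omega*9.
omega raised to a CNF ordinal is a single CNF term: Result = omega^(omega*9)

omega^(omega*9)


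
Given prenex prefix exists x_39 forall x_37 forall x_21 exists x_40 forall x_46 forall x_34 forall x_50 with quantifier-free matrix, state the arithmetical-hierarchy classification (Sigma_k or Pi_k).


Leading quantifier is exists, so the class is Sigma.
Number of quantifier blocks = alternations + 1 = 3 + 1 = 4.
Classification: Sigma_4

Sigma_4


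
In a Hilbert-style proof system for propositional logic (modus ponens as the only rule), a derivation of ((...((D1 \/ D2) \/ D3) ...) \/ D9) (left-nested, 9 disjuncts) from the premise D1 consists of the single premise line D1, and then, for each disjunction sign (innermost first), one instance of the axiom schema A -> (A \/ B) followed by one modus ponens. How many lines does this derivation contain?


Building the left-nested 9-ary disjunction from D1:
- 1 premise line (D1)
- 9 disjuncts means 8 disjunction signs; each needs 1 axiom instance + 1 MP = 2 lines: 2 * 8 = 16
Total = 1 + 16 = 17 lines.

17


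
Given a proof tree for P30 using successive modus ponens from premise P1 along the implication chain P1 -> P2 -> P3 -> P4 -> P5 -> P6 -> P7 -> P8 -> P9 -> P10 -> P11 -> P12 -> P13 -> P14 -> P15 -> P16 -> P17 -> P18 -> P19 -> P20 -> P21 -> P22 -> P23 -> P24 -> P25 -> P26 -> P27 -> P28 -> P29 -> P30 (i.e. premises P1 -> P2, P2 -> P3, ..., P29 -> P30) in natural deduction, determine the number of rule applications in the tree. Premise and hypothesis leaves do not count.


We have a chain: P1 -> P2 -> P3 -> P4 -> P5 -> P6 -> P7 -> P8 -> P9 -> P10 -> P11 -> P12 -> P13 -> P14 -> P15 -> P16 -> P17 -> P18 -> P19 -> P20 -> P21 -> P22 -> P23 -> P24 -> P25 -> P26 -> P27 -> P28 -> P29 -> P30.
Each modus ponens application produces the next variable.
The chain has 30 propositions, so 30-1 = 29 modus ponens steps.
Total inference nodes = 29

29


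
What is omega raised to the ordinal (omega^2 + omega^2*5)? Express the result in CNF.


omega^(omega^2 + omega^2*5):
Both terms of the exponent have the same exponent 2, so they merge: omega^2 + omega^2*5 = omega^2*(1+5) = omega^2*6.
omega raised to a CNF ordinal is a single CNF term: Result = omega^(omega^2*6)

omega^(omega^2*6)


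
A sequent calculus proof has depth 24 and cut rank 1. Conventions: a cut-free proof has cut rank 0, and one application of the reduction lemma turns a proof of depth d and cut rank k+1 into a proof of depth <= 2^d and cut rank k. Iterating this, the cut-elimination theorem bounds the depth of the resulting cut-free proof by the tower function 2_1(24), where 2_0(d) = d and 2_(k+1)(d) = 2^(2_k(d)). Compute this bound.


Each rank reduction sends depth d to at most 2^d; cut rank r needs r reductions.
2_0(24) = 24
2_1(24) = 2^24 = 16777216
Cut-free depth bound = 16777216

16777216


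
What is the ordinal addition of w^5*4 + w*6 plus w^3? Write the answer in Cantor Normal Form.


Ordinal addition (w^5*4 + w*6) + w^3:
alpha's leading term has exponent 5 > beta's exponent 3, so it survives.
alpha's tail term has exponent 1 < beta's exponent 3, so it is absorbed by beta.
In ordinal addition, any term followed by a strictly larger-exponent term is absorbed.
Result = w^5*4 + w^3

w^5*4 + w^3


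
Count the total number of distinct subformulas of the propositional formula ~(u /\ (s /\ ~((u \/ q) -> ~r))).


Formula: ~(u /\ (s /\ ~((u \/ q) -> ~r)))
Subformulas found:
  1. q
  2. u
  3. s
  4. r
  5. ~r
  6. (u \/ q)
  7. ((u \/ q) -> ~r)
  8. ~((u \/ q) -> ~r)
  9. (s /\ ~((u \/ q) -> ~r))
  10. (u /\ (s /\ ~((u \/ q) -> ~r)))
  11. ~(u /\ (s /\ ~((u \/ q) -> ~r)))
Total distinct subformulas = 11

11


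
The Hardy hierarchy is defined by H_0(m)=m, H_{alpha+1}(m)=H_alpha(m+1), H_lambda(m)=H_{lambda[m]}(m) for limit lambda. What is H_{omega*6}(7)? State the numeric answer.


H_{omega*6}(7):
For the Hardy hierarchy, H_{omega*k}(n) = 2^k * n.
2^6 = 64.
64 * 7 = 448

448


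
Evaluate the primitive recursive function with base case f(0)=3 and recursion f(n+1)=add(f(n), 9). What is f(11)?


f(0) = 3
f(1) = add(f(0), 9) = add(3, 9) = 12
f(2) = add(f(1), 9) = add(12, 9) = 21
f(3) = add(f(2), 9) = add(21, 9) = 30
f(4) = add(f(3), 9) = add(30, 9) = 39
f(5) = add(f(4), 9) = add(39, 9) = 48
f(6) = add(f(5), 9) = add(48, 9) = 57
f(7) = add(f(6), 9) = add(57, 9) = 66
f(8) = add(f(7), 9) = add(66, 9) = 75
f(9) = add(f(8), 9) = add(75, 9) = 84
f(10) = add(f(9), 9) = add(84, 9) = 93
f(11) = add(f(10), 9) = add(93, 9) = 102


102


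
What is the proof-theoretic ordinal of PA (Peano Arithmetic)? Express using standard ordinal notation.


The proof-theoretic ordinal of PA (Peano Arithmetic) is a standard result in ordinal analysis.
This ordinal is the supremum of order types of primitive recursive well-orderings
that the theory can prove to be well-ordered.
For PA (Peano Arithmetic), the proof-theoretic ordinal is epsilon_0.

epsilon_0


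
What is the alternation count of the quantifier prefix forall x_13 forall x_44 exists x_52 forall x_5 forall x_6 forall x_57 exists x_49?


Walk the prefix and count type changes:
  position 1: forall -> forall
  position 2: forall -> exists <-- alternation
  position 3: exists -> forall <-- alternation
  position 4: forall -> forall
  position 5: forall -> forall
  position 6: forall -> exists <-- alternation
Total alternations = 3

3


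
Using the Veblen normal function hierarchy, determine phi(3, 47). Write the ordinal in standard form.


phi(3, 47):
phi(3, beta) = eta_beta (the beta-th eta number, fixed point of zeta).
phi(3, 47) = eta_47

eta_47


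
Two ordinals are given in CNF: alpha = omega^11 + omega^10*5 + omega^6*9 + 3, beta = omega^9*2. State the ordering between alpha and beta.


Compare term by term from highest exponent:
alpha = omega^11 + omega^10*5 + omega^6*9 + 3
beta = omega^9*2
Term 1: alpha has omega^11*1, beta has omega^9*2
Term 2: alpha has omega^10*5, beta has omega^0*0
Term 3: alpha has omega^6*9, beta has omega^0*0
Term 4: alpha has omega^0*3, beta has omega^0*0
Result: alpha > beta

alpha > beta


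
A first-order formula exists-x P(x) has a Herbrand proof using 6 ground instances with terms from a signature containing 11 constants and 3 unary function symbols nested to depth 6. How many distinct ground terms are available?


Herbrand terms by depth:
Depth 0: 11 constants
Depth 1: 33 new terms (running total: 44)
Depth 2: 99 new terms (running total: 143)
Depth 3: 297 new terms (running total: 440)
Depth 4: 891 new terms (running total: 1331)
Depth 5: 2673 new terms (running total: 4004)
Depth 6: 8019 new terms (running total: 12023)
Total distinct ground terms = 12023

12023


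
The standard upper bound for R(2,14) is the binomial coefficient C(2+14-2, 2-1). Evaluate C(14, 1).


R(2,14) <= C(2+14-2, 2-1) = C(14, 1)
C(14, 1) = 14! / (1! * 13!)
= 14

14


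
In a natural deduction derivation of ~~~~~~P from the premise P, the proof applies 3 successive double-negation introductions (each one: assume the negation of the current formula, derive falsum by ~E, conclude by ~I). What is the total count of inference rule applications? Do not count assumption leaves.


Each double-negation introduction (from C infer ~~C) uses 2 inference nodes: one ~E (C and ~C give falsum) and one ~I (discharge ~C).
3 double negations = 3 * 2 = 6 inference nodes.

6


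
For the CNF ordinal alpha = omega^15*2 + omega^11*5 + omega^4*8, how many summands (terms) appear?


CNF: omega^15*2 + omega^11*5 + omega^4*8
Count the summands separated by '+':
  term 1: omega^15*2
  term 2: omega^11*5
  term 3: omega^4*8
Total terms = 3

3


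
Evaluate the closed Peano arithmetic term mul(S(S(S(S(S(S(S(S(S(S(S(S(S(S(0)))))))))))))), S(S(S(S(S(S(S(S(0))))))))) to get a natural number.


mul(S^14(0), S^8(0)):
S^14(0) = 14
S^8(0) = 8
14 * 8 = 112

112


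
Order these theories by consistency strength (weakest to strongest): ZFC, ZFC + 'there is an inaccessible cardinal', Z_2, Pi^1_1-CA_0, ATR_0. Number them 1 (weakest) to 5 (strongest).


Ordering by consistency strength:
1. ATR_0
2. Pi^1_1-CA_0
3. Z_2
4. ZFC
5. ZFC + 'there is an inaccessible cardinal'


ZFC=4, ZFC + 'there is an inaccessible cardinal'=5, Z_2=3, Pi^1_1-CA_0=2, ATR_0=1


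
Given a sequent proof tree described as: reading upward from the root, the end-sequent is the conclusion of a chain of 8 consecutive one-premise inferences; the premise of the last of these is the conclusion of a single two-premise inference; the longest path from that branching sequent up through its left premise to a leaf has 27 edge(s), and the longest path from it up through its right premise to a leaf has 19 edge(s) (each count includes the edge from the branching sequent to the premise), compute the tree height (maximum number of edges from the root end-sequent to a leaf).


Longest path through the left premise: 27 edges (measured from the branching sequent)
Longest path through the right premise: 19 edges
Height of the subtree rooted at the branching sequent: max(27, 19) = 27
The branching sequent sits 8 edges above the root (the chain of one-premise inferences), so height = 27 + 8 = 35

35


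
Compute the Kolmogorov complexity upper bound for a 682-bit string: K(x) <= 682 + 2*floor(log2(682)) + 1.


floor(log2(682)) = 9
2 * 9 = 18
K(x) <= 682 + 18 + 1 = 701

701


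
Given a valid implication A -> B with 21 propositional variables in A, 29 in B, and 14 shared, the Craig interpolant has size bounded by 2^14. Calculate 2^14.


Shared atoms = 14
Craig interpolant size bound = 2^14
= 16384

16384


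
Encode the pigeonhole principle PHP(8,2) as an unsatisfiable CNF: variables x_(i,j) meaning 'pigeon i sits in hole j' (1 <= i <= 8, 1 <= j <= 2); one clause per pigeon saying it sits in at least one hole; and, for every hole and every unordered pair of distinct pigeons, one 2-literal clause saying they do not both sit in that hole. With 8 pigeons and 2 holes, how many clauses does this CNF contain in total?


PHP(8,2): 8 pigeons, 2 holes, 8*2 = 16 variables.
- pigeon clauses: one per pigeon -> 8 clauses
- hole clauses: 2 holes * C(8,2) = 2 * 28 -> 56 clauses
Total clauses = 8 + 56 = 64

64


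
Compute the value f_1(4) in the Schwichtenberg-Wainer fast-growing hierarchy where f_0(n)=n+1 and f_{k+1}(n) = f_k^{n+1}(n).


f_1(4) = f_0^5(4)
f_0 adds 1 each time, applied 5 times.
f_1(4) = 4 + 5 = 9

9


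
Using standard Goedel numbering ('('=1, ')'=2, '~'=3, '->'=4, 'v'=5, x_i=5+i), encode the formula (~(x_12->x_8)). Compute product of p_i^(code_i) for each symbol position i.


Formula: (~(x_12->x_8))
Symbol codes: [1, 3, 1, 17, 4, 13, 2, 2]
Primes: [2, 3, 5, 7, 11, 13, 17, 19]
p_1^1 = 2^1 = 2
p_2^3 = 3^3 = 27
p_3^1 = 5^1 = 5
p_4^17 = 7^17 = 232630513987207
p_5^4 = 11^4 = 14641
p_6^13 = 13^13 = 302875106592253
p_7^2 = 17^2 = 289
p_8^2 = 19^2 = 361
Product = 29058273674197868659941928277860859861130

29058273674197868659941928277860859861130


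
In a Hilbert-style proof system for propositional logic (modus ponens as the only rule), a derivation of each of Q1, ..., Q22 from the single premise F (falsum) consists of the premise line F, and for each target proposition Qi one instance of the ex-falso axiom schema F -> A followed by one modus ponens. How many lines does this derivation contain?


Ex falso, line by line:
- 1 premise line (F)
- 22 targets, each needing 1 axiom instance (F -> Qi) + 1 MP = 2 lines: 2 * 22 = 44
Total = 1 + 44 = 45 lines.

45


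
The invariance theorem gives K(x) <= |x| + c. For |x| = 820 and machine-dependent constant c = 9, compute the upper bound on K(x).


K(x) <= |x| + c = 820 + 9 = 829

829


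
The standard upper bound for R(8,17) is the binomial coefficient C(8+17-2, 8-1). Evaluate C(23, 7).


R(8,17) <= C(8+17-2, 8-1) = C(23, 7)
C(23, 7) = 23! / (7! * 16!)
= 245157

245157


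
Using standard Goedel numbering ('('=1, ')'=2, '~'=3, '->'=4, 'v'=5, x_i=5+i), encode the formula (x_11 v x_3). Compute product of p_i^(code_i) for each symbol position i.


Formula: (x_11 v x_3)
Symbol codes: [1, 16, 5, 8, 2]
Primes: [2, 3, 5, 7, 11]
p_1^1 = 2^1 = 2
p_2^16 = 3^16 = 43046721
p_3^5 = 5^5 = 3125
p_4^8 = 7^8 = 5764801
p_5^2 = 11^2 = 121
Product = 187667808827312756250

187667808827312756250


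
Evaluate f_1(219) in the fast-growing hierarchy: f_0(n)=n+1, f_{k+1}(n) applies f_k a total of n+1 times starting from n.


f_1(219) = f_0^220(219)
f_0 adds 1 each time, applied 220 times.
f_1(219) = 219 + 220 = 439

439


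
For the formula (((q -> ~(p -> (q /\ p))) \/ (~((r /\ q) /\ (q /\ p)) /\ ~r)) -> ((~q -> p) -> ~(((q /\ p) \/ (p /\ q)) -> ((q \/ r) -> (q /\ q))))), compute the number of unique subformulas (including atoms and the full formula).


Formula: (((q -> ~(p -> (q /\ p))) \/ (~((r /\ q) /\ (q /\ p)) /\ ~r)) -> ((~q -> p) -> ~(((q /\ p) \/ (p /\ q)) -> ((q \/ r) -> (q /\ q)))))
Subformulas found:
  1. r
  2. q
  3. p
  4. ~r
  5. ~q
  6. (q /\ p)
  7. (q \/ r)
  8. (p /\ q)
  9. (r /\ q)
  10. (q /\ q)
  11. (~q -> p)
  12. (p -> (q /\ p))
  13. ~(p -> (q /\ p))
  14. ((q /\ p) \/ (p /\ q))
  15. ((r /\ q) /\ (q /\ p))
  16. ((q \/ r) -> (q /\ q))
  17. ~((r /\ q) /\ (q /\ p))
  18. (q -> ~(p -> (q /\ p)))
  19. (~((r /\ q) /\ (q /\ p)) /\ ~r)
  20. (((q /\ p) \/ (p /\ q)) -> ((q \/ r) -> (q /\ q)))
  21. ~(((q /\ p) \/ (p /\ q)) -> ((q \/ r) -> (q /\ q)))
  22. ((q -> ~(p -> (q /\ p))) \/ (~((r /\ q) /\ (q /\ p)) /\ ~r))
  23. ((~q -> p) -> ~(((q /\ p) \/ (p /\ q)) -> ((q \/ r) -> (q /\ q))))
  24. (((q -> ~(p -> (q /\ p))) \/ (~((r /\ q) /\ (q /\ p)) /\ ~r)) -> ((~q -> p) -> ~(((q /\ p) \/ (p /\ q)) -> ((q \/ r) -> (q /\ q)))))
Total distinct subformulas = 24

24


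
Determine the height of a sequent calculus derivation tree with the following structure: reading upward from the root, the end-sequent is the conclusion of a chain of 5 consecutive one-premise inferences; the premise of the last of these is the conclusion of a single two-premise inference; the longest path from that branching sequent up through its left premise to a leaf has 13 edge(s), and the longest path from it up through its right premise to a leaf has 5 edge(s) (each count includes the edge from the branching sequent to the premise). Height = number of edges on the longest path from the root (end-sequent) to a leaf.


Longest path through the left premise: 13 edges (measured from the branching sequent)
Longest path through the right premise: 5 edges
Height of the subtree rooted at the branching sequent: max(13, 5) = 13
The branching sequent sits 5 edges above the root (the chain of one-premise inferences), so height = 13 + 5 = 18

18


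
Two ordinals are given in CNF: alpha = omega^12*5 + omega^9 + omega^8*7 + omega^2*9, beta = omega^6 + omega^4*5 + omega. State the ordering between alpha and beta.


Compare term by term from highest exponent:
alpha = omega^12*5 + omega^9 + omega^8*7 + omega^2*9
beta = omega^6 + omega^4*5 + omega
Term 1: alpha has omega^12*5, beta has omega^6*1
Term 2: alpha has omega^9*1, beta has omega^4*5
Term 3: alpha has omega^8*7, beta has omega^1*1
Term 4: alpha has omega^2*9, beta has omega^0*0
Result: alpha > beta

alpha > beta


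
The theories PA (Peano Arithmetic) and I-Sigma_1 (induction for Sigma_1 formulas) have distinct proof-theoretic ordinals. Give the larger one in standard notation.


Proof-theoretic ordinal of PA (Peano Arithmetic): epsilon_0
Proof-theoretic ordinal of I-Sigma_1 (induction for Sigma_1 formulas): omega^omega
Comparing: omega^omega < epsilon_0.
The larger ordinal is epsilon_0 (from PA (Peano Arithmetic)).

epsilon_0


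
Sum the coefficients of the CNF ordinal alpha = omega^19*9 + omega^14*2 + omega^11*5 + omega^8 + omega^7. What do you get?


CNF: omega^19*9 + omega^14*2 + omega^11*5 + omega^8 + omega^7
Coefficients: 9 + 2 + 5 + 1 + 1 = 18

18


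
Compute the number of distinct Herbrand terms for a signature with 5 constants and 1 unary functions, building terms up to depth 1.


Herbrand terms by depth:
Depth 0: 5 constants
Depth 1: 5 new terms (running total: 10)
Total distinct ground terms = 10

10


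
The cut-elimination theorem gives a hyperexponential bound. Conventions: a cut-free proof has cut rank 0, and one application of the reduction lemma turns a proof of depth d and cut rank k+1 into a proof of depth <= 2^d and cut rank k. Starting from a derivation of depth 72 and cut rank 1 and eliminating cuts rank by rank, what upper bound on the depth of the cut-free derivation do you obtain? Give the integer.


Each rank reduction sends depth d to at most 2^d; cut rank r needs r reductions.
2_0(72) = 72
2_1(72) = 2^72 = 4722366482869645213696
Cut-free depth bound = 4722366482869645213696

4722366482869645213696


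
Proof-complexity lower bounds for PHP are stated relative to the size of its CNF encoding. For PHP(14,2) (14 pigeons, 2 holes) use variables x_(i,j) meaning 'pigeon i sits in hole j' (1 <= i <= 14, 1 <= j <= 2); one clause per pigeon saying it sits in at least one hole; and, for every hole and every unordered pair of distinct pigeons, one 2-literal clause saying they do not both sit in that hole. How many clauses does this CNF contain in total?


PHP(14,2): 14 pigeons, 2 holes, 14*2 = 28 variables.
- pigeon clauses: one per pigeon -> 14 clauses
- hole clauses: 2 holes * C(14,2) = 2 * 91 -> 182 clauses
Total clauses = 14 + 182 = 196

196


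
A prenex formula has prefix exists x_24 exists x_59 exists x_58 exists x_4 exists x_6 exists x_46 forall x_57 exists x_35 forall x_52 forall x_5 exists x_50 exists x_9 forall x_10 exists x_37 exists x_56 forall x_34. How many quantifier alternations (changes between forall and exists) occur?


Walk the prefix and count type changes:
  position 1: exists -> exists
  position 2: exists -> exists
  position 3: exists -> exists
  position 4: exists -> exists
  position 5: exists -> exists
  position 6: exists -> forall <-- alternation
  position 7: forall -> exists <-- alternation
  position 8: exists -> forall <-- alternation
  position 9: forall -> forall
  position 10: forall -> exists <-- alternation
  position 11: exists -> exists
  position 12: exists -> forall <-- alternation
  position 13: forall -> exists <-- alternation
  position 14: exists -> exists
  position 15: exists -> forall <-- alternation
Total alternations = 7

7


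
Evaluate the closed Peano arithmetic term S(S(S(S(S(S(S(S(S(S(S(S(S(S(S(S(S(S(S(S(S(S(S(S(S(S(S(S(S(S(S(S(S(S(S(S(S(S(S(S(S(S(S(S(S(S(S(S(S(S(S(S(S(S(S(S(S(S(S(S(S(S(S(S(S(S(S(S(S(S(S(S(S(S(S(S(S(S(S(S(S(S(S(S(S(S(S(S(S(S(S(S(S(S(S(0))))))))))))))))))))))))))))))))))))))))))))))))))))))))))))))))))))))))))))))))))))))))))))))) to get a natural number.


Counting successors applied to 0:
95 applications of S to 0 = 95

95


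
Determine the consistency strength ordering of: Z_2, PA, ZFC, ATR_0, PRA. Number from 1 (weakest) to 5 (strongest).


Ordering by consistency strength:
1. PRA
2. PA
3. ATR_0
4. Z_2
5. ZFC


Z_2=4, PA=2, ZFC=5, ATR_0=3, PRA=1


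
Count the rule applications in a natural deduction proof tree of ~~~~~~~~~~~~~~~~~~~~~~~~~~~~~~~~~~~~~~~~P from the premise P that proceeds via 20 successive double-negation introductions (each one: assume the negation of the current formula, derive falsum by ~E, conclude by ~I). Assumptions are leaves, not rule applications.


Each double-negation introduction (from C infer ~~C) uses 2 inference nodes: one ~E (C and ~C give falsum) and one ~I (discharge ~C).
20 double negations = 20 * 2 = 40 inference nodes.

40
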